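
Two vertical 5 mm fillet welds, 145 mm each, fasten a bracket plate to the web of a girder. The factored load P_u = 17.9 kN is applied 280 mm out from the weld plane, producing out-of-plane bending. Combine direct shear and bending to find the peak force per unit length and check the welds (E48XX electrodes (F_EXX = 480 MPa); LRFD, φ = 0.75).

L_w = 2 × 145 = 290 mm; section modulus (unit throat) S = 2 × L²/6 = 7008 mm².
Direct shear f_v = P/L_w = 17.9×10³/290 = 61.72 N/mm.
Moment M = P × e = 17.9×10³ × 280 = 5012000 N·mm; bending f_b = M/S = 715.1 N/mm.
f_max = √(f_v² + f_b²) = √(61.72² + 715.1²) = 717.8 N/mm.
φr_n = 0.75 × 0.6 × 480 × (0.707 × 5) = 763.6 N/mm → adequate.

f_max ≈ 718 N/mm; adequate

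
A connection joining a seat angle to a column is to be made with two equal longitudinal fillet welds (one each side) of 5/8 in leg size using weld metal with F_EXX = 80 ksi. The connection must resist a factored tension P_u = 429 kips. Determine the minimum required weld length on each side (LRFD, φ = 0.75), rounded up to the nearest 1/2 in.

L = 13.5 in on each side

Throat t_e = 0.707 × 0.625 = 0.4419 in.
φr_n = 0.75 × 0.6 × 80 × 0.4419 = 15.91 kips/in.
L_req = P_u / φr_n = 429 / 15.91 = 26.97 in total.
Per side: 26.97 / 2 = 13.48 in.
Round up → use L = 13.5 in on each side.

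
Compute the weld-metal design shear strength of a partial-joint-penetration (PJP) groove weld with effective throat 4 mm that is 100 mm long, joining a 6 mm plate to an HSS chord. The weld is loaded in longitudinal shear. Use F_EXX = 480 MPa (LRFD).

φR_n ≈ 86.4 kN

Effective throat (given) t_e = 4 mm.
A_we = 4 × 100 = 400 mm².
F_nw = 0.6 F_EXX = 288 MPa.
φR_n = 0.75 × 288 × 400 × 10⁻³ = 86.4 kN.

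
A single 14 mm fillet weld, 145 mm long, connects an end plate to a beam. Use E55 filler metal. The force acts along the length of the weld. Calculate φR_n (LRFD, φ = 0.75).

E55XX → F_EXX = 550 MPa.
Effective throat t_e = 0.707 × 14 = 9.898 mm.
Total length L = 145 mm; A_we = 9.898 × 145 = 1435 mm².
F_nw = 0.6 F_EXX = 0.6 × 550 = 330 MPa.
φR_n = 0.75 × 330 × 1435 × 10⁻³ = 355.2 kN.

φR_n ≈ 355 kN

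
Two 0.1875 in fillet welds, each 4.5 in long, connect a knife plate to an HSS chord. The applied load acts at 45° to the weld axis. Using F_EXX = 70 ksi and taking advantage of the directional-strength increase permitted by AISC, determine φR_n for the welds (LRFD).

t_e = 0.707 × 0.1875 = 0.1326 in; A_we = 0.1326 × 9 = 1.193 in².
Directional factor: 1.0 + 0.5 sin^1.5(45°) = 1.297.
F_nw = 0.6 × 70 × 1.297 = 54.49 ksi.
φR_n = 0.75 × 54.49 × 1.193 = 48.75 kip.

φR_n ≈ 48.8 kip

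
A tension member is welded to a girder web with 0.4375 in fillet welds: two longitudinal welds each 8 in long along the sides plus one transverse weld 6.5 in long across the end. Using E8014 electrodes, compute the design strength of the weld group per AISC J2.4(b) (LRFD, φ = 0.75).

φR_n ≈ 260 kip

E80XX → F_EXX = 80 ksi.
t_e = 0.707 × 0.4375 = 0.3093 in.
R_nwl = 0.6 × 80 × 0.3093 × 16 = 237.6 kip (longitudinal, 2 welds).
R_nwt = 0.6 × 80 × 0.3093 × 6.5 = 96.51 kip (transverse, base value).
(i) R_nwl + R_nwt = 334.1 kip; (ii) 0.85 R_nwl + 1.5 R_nwt = 346.7 kip.
R_n = max = 346.7 kip [governs: (ii)]; φR_n = 260 kip.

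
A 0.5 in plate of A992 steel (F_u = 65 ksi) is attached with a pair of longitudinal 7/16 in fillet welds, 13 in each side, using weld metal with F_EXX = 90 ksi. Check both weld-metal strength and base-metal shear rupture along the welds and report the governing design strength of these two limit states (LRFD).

φR_n ≈ 326 kip (weld metal governs)

t_e = 0.707 × 0.4375 = 0.3093 in; L = 26 in.
Weld metal: φR_n = 0.75 × 0.6 × 90 × 0.3093 × 26 = 325.7 kip.
Base metal (shear rupture): φR_n = 0.75 × 0.6 × 65 × 0.5 × 26 = 380.2 kip.
Governing: weld metal.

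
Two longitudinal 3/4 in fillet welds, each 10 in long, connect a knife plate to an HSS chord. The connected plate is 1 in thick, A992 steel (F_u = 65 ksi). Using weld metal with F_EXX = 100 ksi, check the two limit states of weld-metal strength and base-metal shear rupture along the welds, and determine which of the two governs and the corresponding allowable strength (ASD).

R_n/Ω ≈ 318 kip (weld metal governs)

t_e = 0.707 × 0.75 = 0.5302 in; L = 20 in.
Weld metal: R_n/Ω = (1/2.0) × 0.6 × 100 × 0.5302 × 20 = 318.2 kip.
Base metal (shear rupture): R_n/Ω = (1/2.0) × 0.6 × 65 × 1 × 20 = 390 kip.
Governing: weld metal.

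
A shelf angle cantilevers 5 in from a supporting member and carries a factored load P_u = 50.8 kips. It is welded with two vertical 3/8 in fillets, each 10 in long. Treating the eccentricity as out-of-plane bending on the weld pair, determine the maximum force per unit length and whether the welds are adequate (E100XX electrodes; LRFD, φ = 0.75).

E100XX → F_EXX = 100 ksi.
L_w = 2 × 10 = 20 in; section modulus (unit throat) S = 2 × L²/6 = 33.33 in².
Direct shear f_v = P/L_w = 50.8/20 = 2.54 kip/in.
Moment M = P × e = 50.8 × 5 = 254 kip·in; bending f_b = M/S = 7.62 kip/in.
f_max = √(f_v² + f_b²) = √(2.54² + 7.62²) = 8.032 kip/in.
φr_n = 0.75 × 0.6 × 100 × (0.707 × 0.375) = 11.93 kip/in → adequate.

f_max ≈ 8.03 kip/in; adequate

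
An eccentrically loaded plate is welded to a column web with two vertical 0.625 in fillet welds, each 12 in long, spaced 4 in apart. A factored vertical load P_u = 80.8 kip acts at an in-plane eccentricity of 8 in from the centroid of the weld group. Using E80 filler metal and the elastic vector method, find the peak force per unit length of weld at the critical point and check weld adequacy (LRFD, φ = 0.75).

E80XX → F_EXX = 80 ksi.
Total weld length L_w = 24 in. Treat welds as unit-width lines.
Polar moment about centroid: J = 2[d³/12 + d(b/2)²] = 2[12³/12 + 12×2²] = 384 in³.
Direct shear f_v = P/L_w = 80.8 / 24 = 3.367 kip/in (vertical).
Torsion M = P·e = 80.8 × 8 = 646.4 kip·in.
Critical point at (x, y) = (2, 6) from centroid. f_tx = M·y/J = 10.1 kip/in; f_ty = M·x/J = 3.367 kip/in.
Resultant f_max = √[f_tx² + (f_v + f_ty)²] = √[10.1² + (3.367 + 3.367)²] = 12.14 kip/in.
Capacity per unit length: φr_n = 0.75 × 0.6 × 80 × (0.707 × 0.625) = 15.91 kip/in.
12.14 ≤ 15.91 → adequate.

f_max ≈ 12.1 kip/in; adequate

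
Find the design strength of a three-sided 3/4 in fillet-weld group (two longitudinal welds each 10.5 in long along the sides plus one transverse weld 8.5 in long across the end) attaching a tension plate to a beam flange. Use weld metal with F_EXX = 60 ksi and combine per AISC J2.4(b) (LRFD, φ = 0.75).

φR_n ≈ 438 kips

t_e = 0.707 × 0.75 = 0.5302 in.
R_nwl = 0.6 × 60 × 0.5302 × 21 = 400.9 kips (longitudinal, 2 welds).
R_nwt = 0.6 × 60 × 0.5302 × 8.5 = 162.3 kips (transverse, base value).
(i) R_nwl + R_nwt = 563.1 kips; (ii) 0.85 R_nwl + 1.5 R_nwt = 584.1 kips.
R_n = max = 584.1 kips [governs: (ii)]; φR_n = 438.1 kips.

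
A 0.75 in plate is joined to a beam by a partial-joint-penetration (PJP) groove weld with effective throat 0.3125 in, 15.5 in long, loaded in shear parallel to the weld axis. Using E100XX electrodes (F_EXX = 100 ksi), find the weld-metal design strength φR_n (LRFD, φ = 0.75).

φR_n ≈ 218 kips

Effective throat (given) t_e = 0.3125 in.
A_we = 0.3125 × 15.5 = 4.844 in².
F_nw = 0.6 F_EXX = 60 ksi.
φR_n = 0.75 × 60 × 4.844 = 218 kips.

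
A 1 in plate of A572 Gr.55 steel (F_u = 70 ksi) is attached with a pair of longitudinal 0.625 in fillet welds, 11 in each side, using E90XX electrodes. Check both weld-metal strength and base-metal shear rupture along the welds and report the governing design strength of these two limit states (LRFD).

E90XX → F_EXX = 90 ksi.
t_e = 0.707 × 0.625 = 0.4419 in; L = 22 in.
Weld metal: φR_n = 0.75 × 0.6 × 90 × 0.4419 × 22 = 393.7 kip.
Base metal (shear rupture): φR_n = 0.75 × 0.6 × 70 × 1 × 22 = 693 kip.
Governing: weld metal.

φR_n ≈ 394 kip (weld metal governs)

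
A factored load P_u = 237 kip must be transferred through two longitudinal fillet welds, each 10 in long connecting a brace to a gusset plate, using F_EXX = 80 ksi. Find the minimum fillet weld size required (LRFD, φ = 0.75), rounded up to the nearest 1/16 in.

Total weld length L = 20 in.
Required throat t_e = P_u / (φ × 0.6 F_EXX × L) = 237 / (0.75 × 0.6 × 80 × 20) = 0.3292 in.
Required leg w = t_e / 0.707 = 0.4656 in → use 1/2 in.

w = 1/2 in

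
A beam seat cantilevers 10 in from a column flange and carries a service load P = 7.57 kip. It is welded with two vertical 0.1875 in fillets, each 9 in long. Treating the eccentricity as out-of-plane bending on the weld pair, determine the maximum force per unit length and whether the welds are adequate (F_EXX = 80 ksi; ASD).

f_max ≈ 2.84 kip/in; adequate

L_w = 2 × 9 = 18 in; section modulus (unit throat) S = 2 × L²/6 = 27 in².
Direct shear f_v = P/L_w = 7.57/18 = 0.4206 kip/in.
Moment M = P × e = 7.57 × 10 = 75.7 kip·in; bending f_b = M/S = 2.804 kip/in.
f_max = √(f_v² + f_b²) = √(0.4206² + 2.804²) = 2.835 kip/in.
r_n/Ω = (1/2.0) × 0.6 × 80 × (0.707 × 0.1875) = 3.181 kip/in → adequate.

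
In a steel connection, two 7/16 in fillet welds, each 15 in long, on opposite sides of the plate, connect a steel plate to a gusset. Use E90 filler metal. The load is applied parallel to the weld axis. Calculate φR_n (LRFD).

E90XX → F_EXX = 90 ksi.
Effective throat t_e = 0.707 × 0.4375 = 0.3093 in.
Total length L = 30 in; A_we = 0.3093 × 30 = 9.279 in².
F_nw = 0.6 F_EXX = 0.6 × 90 = 54 ksi.
φR_n = 0.75 × 54 × 9.279 = 375.8 kips.

φR_n ≈ 376 kips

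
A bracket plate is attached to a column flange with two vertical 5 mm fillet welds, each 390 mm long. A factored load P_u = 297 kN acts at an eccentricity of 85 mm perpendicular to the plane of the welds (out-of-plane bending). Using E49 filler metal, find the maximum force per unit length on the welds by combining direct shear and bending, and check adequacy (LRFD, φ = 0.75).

f_max ≈ 627 N/mm; adequate

E49XX → F_EXX = 490 MPa.
L_w = 2 × 390 = 780 mm; section modulus (unit throat) S = 2 × L²/6 = 50700 mm².
Direct shear f_v = P/L_w = 297×10³/780 = 380.8 N/mm.
Moment M = P × e = 297×10³ × 85 = 25245000 N·mm; bending f_b = M/S = 497.9 N/mm.
f_max = √(f_v² + f_b²) = √(380.8² + 497.9²) = 626.8 N/mm.
φr_n = 0.75 × 0.6 × 490 × (0.707 × 5) = 779.5 N/mm → adequate.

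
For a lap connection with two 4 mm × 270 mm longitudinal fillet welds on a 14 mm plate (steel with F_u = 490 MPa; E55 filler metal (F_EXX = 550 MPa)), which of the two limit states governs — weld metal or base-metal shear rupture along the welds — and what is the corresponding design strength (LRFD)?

φR_n ≈ 378 kN (weld metal governs)

t_e = 0.707 × 4 = 2.828 mm; L = 540 mm.
Weld metal: φR_n = 0.75 × 0.6 × 550 × 2.828 × 540 × 10⁻³ = 378 kN.
Base metal (shear rupture): φR_n = 0.75 × 0.6 × 490 × 14 × 540 × 10⁻³ = 1667 kN.
Governing: weld metal.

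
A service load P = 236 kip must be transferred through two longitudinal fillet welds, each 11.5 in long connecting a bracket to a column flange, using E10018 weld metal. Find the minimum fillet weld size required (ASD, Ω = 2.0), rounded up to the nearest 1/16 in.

w = 1/2 in

E100XX → F_EXX = 100 ksi.
Total weld length L = 23 in.
Required throat t_e = P × Ω / (0.6 F_EXX × L) = 236 × 2.0 / (0.6 × 100 × 23) = 0.342 in.
Required leg w = t_e / 0.707 = 0.4838 in → use 1/2 in.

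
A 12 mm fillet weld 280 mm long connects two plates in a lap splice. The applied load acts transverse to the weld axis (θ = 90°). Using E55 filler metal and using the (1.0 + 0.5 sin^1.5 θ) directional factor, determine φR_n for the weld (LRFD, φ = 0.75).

φR_n ≈ 882 kN

E55XX → F_EXX = 550 MPa.
t_e = 0.707 × 12 = 8.484 mm; A_we = 8.484 × 280 = 2376 mm².
Directional factor: 1.0 + 0.5 sin^1.5(90°) = 1.5.
F_nw = 0.6 × 550 × 1.5 = 495 MPa.
φR_n = 0.75 × 495 × 2376 × 10⁻³ = 881.9 kN.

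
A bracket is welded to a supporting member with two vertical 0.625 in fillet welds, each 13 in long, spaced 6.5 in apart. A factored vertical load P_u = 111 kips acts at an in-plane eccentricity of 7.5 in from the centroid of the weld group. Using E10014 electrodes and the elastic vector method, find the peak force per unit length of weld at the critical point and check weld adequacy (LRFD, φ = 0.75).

f_max ≈ 12 kip/in; adequate

E100XX → F_EXX = 100 ksi.
Total weld length L_w = 26 in. Treat welds as unit-width lines.
Polar moment about centroid: J = 2[d³/12 + d(b/2)²] = 2[13³/12 + 13×3.25²] = 640.8 in³.
Direct shear f_v = P/L_w = 111 / 26 = 4.269 kip/in (vertical).
Torsion M = P·e = 111 × 7.5 = 832.5 kip·in.
Critical point at (x, y) = (3.25, 6.5) from centroid. f_tx = M·y/J = 8.445 kip/in; f_ty = M·x/J = 4.222 kip/in.
Resultant f_max = √[f_tx² + (f_v + f_ty)²] = √[8.445² + (4.269 + 4.222)²] = 11.98 kip/in.
Capacity per unit length: φr_n = 0.75 × 0.6 × 100 × (0.707 × 0.625) = 19.88 kip/in.
11.98 ≤ 19.88 → adequate.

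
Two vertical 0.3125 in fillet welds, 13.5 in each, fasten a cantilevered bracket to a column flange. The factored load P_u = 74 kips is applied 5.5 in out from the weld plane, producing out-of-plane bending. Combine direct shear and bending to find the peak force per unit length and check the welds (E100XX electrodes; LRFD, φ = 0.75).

f_max ≈ 7.24 kip/in; adequate

E100XX → F_EXX = 100 ksi.
L_w = 2 × 13.5 = 27 in; section modulus (unit throat) S = 2 × L²/6 = 60.75 in².
Direct shear f_v = P/L_w = 74/27 = 2.741 kip/in.
Moment M = P × e = 74 × 5.5 = 407 kip·in; bending f_b = M/S = 6.7 kip/in.
f_max = √(f_v² + f_b²) = √(2.741² + 6.7²) = 7.239 kip/in.
φr_n = 0.75 × 0.6 × 100 × (0.707 × 0.3125) = 9.942 kip/in → adequate.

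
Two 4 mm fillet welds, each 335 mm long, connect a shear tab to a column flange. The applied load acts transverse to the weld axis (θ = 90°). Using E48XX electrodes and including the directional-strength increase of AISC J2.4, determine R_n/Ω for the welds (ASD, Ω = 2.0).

R_n/Ω ≈ 409 kN

E48XX → F_EXX = 480 MPa.
t_e = 0.707 × 4 = 2.828 mm; A_we = 2.828 × 670 = 1895 mm².
Directional factor: 1.0 + 0.5 sin^1.5(90°) = 1.5.
F_nw = 0.6 × 480 × 1.5 = 432 MPa.
R_n/Ω = (432 × 1895) / 2.0 × 10⁻³ = 409.3 kN.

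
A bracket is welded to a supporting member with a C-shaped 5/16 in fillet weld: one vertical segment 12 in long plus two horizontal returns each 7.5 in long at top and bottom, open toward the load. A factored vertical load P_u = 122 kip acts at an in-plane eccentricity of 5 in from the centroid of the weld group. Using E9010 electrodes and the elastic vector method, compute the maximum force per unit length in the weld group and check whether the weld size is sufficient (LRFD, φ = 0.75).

E90XX → F_EXX = 90 ksi.
Total weld length L_w = 27 in. Treat welds as unit-width lines.
Centroid: x̄ = 2×7.5×3.75 / 27 = 2.083 in from the vertical weld.
Polar moment about centroid: J = I_x + I_y = [12³/12 + 2×7.5×6²] + [12×2.083² + 2(7.5³/12 + 7.5×1.667²)] = 848.1 in³.
Direct shear f_v = P/L_w = 122 / 27 = 4.519 kip/in (vertical).
Torsion M = P·e = 122 × 5 = 610 kip·in.
Critical point at (x, y) = (5.417, 6) from centroid. f_tx = M·y/J = 4.316 kip/in; f_ty = M·x/J = 3.896 kip/in.
Resultant f_max = √[f_tx² + (f_v + f_ty)²] = √[4.316² + (4.519 + 3.896)²] = 9.457 kip/in.
Capacity per unit length: φr_n = 0.75 × 0.6 × 90 × (0.707 × 0.3125) = 8.948 kip/in.
9.457 > 8.948 → NOT adequate.

f_max ≈ 9.46 kip/in; NOT adequate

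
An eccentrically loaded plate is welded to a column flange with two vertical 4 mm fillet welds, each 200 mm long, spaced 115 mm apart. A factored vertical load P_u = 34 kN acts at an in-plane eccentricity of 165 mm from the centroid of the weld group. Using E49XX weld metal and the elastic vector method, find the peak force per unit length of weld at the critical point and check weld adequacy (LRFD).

f_max ≈ 295 N/mm; adequate

E49XX → F_EXX = 490 MPa.
Total weld length L_w = 400 mm. Treat welds as unit-width lines.
Polar moment about centroid: J = 2[d³/12 + d(b/2)²] = 2[200³/12 + 200×57.5²] = 2656000 mm³.
Direct shear f_v = P/L_w = 34×10³ / 400 = 85 N/mm (vertical).
Torsion M = P·e = 34×10³ × 165 = 5610000 N·mm.
Critical point at (x, y) = (57.5, 100) from centroid. f_tx = M·y/J = 211.2 N/mm; f_ty = M·x/J = 121.5 N/mm.
Resultant f_max = √[f_tx² + (f_v + f_ty)²] = √[211.2² + (85 + 121.5)²] = 295.4 N/mm.
Capacity per unit length: φr_n = 0.75 × 0.6 × 490 × (0.707 × 4) = 623.6 N/mm.
295.4 ≤ 623.6 → adequate.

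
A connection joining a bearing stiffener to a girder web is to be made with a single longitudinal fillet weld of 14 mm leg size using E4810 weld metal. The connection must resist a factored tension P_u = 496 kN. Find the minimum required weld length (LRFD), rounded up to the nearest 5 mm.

E48XX → F_EXX = 480 MPa.
Throat t_e = 0.707 × 14 = 9.898 mm.
φr_n = 0.75 × 0.6 × 480 × 9.898 × 10⁻³ = 2.138 kN/mm.
L_req = P_u / φr_n = 496 / 2.138 = 232 mm total.
Round up → use L = 235 mm.

L = 235 mm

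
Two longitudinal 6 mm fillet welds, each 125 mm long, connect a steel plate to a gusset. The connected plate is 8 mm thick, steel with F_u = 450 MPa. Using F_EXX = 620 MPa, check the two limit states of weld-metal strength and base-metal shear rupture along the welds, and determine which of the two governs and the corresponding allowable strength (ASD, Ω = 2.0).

R_n/Ω ≈ 197 kN (weld metal governs)

t_e = 0.707 × 6 = 4.242 mm; L = 250 mm.
Weld metal: R_n/Ω = (1/2.0) × 0.6 × 620 × 4.242 × 250 × 10⁻³ = 197.3 kN.
Base metal (shear rupture): R_n/Ω = (1/2.0) × 0.6 × 450 × 8 × 250 × 10⁻³ = 270 kN.
Governing: weld metal.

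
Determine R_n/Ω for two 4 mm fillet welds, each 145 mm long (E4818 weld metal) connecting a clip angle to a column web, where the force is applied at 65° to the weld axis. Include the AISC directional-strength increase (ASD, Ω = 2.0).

E48XX → F_EXX = 480 MPa.
t_e = 0.707 × 4 = 2.828 mm; A_we = 2.828 × 290 = 820.1 mm².
Directional factor: 1.0 + 0.5 sin^1.5(65°) = 1.431.
F_nw = 0.6 × 480 × 1.431 = 412.2 MPa.
R_n/Ω = (412.2 × 820.1) / 2.0 × 10⁻³ = 169 kN.

R_n/Ω ≈ 169 kN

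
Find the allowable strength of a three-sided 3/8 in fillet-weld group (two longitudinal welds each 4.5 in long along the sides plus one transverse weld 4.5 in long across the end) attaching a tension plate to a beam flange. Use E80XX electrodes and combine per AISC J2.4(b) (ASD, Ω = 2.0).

E80XX → F_EXX = 80 ksi.
t_e = 0.707 × 0.375 = 0.2651 in.
R_nwl = 0.6 × 80 × 0.2651 × 9 = 114.5 kips (longitudinal, 2 welds).
R_nwt = 0.6 × 80 × 0.2651 × 4.5 = 57.27 kips (transverse, base value).
(i) R_nwl + R_nwt = 171.8 kips; (ii) 0.85 R_nwl + 1.5 R_nwt = 183.3 kips.
R_n = max = 183.3 kips [governs: (ii)]; R_n/Ω = 91.63 kips.

R_n/Ω ≈ 91.6 kips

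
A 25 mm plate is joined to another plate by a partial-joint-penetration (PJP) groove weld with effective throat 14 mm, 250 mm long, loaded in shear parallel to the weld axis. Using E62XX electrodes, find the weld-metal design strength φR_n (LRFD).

φR_n ≈ 976 kN

E62XX → F_EXX = 620 MPa.
Effective throat (given) t_e = 14 mm.
A_we = 14 × 250 = 3500 mm².
F_nw = 0.6 F_EXX = 372 MPa.
φR_n = 0.75 × 372 × 3500 × 10⁻³ = 976.5 kN.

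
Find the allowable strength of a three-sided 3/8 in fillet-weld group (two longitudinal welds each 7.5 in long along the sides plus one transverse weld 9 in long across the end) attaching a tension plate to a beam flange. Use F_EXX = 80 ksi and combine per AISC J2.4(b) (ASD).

R_n/Ω ≈ 167 kip

t_e = 0.707 × 0.375 = 0.2651 in.
R_nwl = 0.6 × 80 × 0.2651 × 15 = 190.9 kip (longitudinal, 2 welds).
R_nwt = 0.6 × 80 × 0.2651 × 9 = 114.5 kip (transverse, base value).
(i) R_nwl + R_nwt = 305.4 kip; (ii) 0.85 R_nwl + 1.5 R_nwt = 334.1 kip.
R_n = max = 334.1 kip [governs: (ii)]; R_n/Ω = 167 kip.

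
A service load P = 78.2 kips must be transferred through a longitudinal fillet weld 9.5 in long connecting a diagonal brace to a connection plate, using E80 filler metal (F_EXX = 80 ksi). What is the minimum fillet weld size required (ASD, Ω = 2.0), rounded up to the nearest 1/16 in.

Total weld length L = 9.5 in.
Required throat t_e = P × Ω / (0.6 F_EXX × L) = 78.2 × 2.0 / (0.6 × 80 × 9.5) = 0.343 in.
Required leg w = t_e / 0.707 = 0.4851 in → use 1/2 in.

w = 1/2 in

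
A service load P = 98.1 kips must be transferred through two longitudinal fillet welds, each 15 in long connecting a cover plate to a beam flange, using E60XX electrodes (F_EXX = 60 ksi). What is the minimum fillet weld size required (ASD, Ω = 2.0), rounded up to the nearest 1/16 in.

Total weld length L = 30 in.
Required throat t_e = P × Ω / (0.6 F_EXX × L) = 98.1 × 2.0 / (0.6 × 60 × 30) = 0.1817 in.
Required leg w = t_e / 0.707 = 0.257 in → use 5/16 in.

w = 5/16 in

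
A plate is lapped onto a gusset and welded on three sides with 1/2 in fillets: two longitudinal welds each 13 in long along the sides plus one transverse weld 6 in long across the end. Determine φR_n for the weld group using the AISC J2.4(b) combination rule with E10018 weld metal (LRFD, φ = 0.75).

φR_n ≈ 509 kip

E100XX → F_EXX = 100 ksi.
t_e = 0.707 × 0.5 = 0.3535 in.
R_nwl = 0.6 × 100 × 0.3535 × 26 = 551.5 kip (longitudinal, 2 welds).
R_nwt = 0.6 × 100 × 0.3535 × 6 = 127.3 kip (transverse, base value).
(i) R_nwl + R_nwt = 678.7 kip; (ii) 0.85 R_nwl + 1.5 R_nwt = 659.6 kip.
R_n = max = 678.7 kip [governs: (i)]; φR_n = 509 kip.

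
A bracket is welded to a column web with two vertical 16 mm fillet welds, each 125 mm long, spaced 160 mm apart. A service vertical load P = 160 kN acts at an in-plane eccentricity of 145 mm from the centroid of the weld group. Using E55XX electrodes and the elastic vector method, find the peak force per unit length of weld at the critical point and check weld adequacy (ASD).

E55XX → F_EXX = 550 MPa.
Total weld length L_w = 250 mm. Treat welds as unit-width lines.
Polar moment about centroid: J = 2[d³/12 + d(b/2)²] = 2[125³/12 + 125×80²] = 1926000 mm³.
Direct shear f_v = P/L_w = 160×10³ / 250 = 640 N/mm (vertical).
Torsion M = P·e = 160×10³ × 145 = 23200000 N·mm.
Critical point at (x, y) = (80, 62.5) from centroid. f_tx = M·y/J = 753 N/mm; f_ty = M·x/J = 963.9 N/mm.
Resultant f_max = √[f_tx² + (f_v + f_ty)²] = √[753² + (640 + 963.9)²] = 1772 N/mm.
Capacity per unit length: r_n/Ω = (1/2.0) × 0.6 × 550 × (0.707 × 16) = 1866 N/mm.
1772 ≤ 1866 → adequate.

f_max ≈ 1770 N/mm; adequate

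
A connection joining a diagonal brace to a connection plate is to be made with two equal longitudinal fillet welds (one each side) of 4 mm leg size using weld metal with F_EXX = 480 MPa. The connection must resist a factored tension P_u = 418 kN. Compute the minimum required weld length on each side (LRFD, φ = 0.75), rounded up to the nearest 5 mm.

Throat t_e = 0.707 × 4 = 2.828 mm.
φr_n = 0.75 × 0.6 × 480 × 2.828 × 10⁻³ = 0.6108 kN/mm.
L_req = P_u / φr_n = 418 / 0.6108 = 684.3 mm total.
Per side: 684.3 / 2 = 342.1 mm.
Round up → use L = 345 mm on each side.

L = 345 mm on each side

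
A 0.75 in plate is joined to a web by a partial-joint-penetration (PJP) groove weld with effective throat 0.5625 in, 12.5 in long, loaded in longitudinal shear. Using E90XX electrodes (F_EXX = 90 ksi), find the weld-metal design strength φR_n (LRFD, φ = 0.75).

Effective throat (given) t_e = 0.5625 in.
A_we = 0.5625 × 12.5 = 7.031 in².
F_nw = 0.6 F_EXX = 54 ksi.
φR_n = 0.75 × 54 × 7.031 = 284.8 kip.

φR_n ≈ 285 kip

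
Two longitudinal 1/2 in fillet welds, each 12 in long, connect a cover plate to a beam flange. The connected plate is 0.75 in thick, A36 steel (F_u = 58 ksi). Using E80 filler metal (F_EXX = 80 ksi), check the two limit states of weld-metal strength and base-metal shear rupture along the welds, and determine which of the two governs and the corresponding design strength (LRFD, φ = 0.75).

t_e = 0.707 × 0.5 = 0.3535 in; L = 24 in.
Weld metal: φR_n = 0.75 × 0.6 × 80 × 0.3535 × 24 = 305.4 kip.
Base metal (shear rupture): φR_n = 0.75 × 0.6 × 58 × 0.75 × 24 = 469.8 kip.
Governing: weld metal.

φR_n ≈ 305 kip (weld metal governs)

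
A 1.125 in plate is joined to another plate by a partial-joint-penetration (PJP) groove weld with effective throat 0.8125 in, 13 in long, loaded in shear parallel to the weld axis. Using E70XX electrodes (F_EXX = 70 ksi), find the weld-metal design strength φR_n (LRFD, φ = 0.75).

Effective throat (given) t_e = 0.8125 in.
A_we = 0.8125 × 13 = 10.56 in².
F_nw = 0.6 F_EXX = 42 ksi.
φR_n = 0.75 × 42 × 10.56 = 332.7 kips.

φR_n ≈ 333 kips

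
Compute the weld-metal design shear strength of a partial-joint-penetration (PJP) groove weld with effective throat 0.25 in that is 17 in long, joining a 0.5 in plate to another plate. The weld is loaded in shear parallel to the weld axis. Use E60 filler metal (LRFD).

E60XX → F_EXX = 60 ksi.
Effective throat (given) t_e = 0.25 in.
A_we = 0.25 × 17 = 4.25 in².
F_nw = 0.6 F_EXX = 36 ksi.
φR_n = 0.75 × 36 × 4.25 = 114.8 kip.

φR_n ≈ 115 kip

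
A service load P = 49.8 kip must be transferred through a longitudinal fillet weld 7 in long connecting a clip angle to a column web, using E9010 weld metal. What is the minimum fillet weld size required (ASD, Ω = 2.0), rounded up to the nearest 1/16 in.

E90XX → F_EXX = 90 ksi.
Total weld length L = 7 in.
Required throat t_e = P × Ω / (0.6 F_EXX × L) = 49.8 × 2.0 / (0.6 × 90 × 7) = 0.2635 in.
Required leg w = t_e / 0.707 = 0.3727 in → use 3/8 in.

w = 3/8 in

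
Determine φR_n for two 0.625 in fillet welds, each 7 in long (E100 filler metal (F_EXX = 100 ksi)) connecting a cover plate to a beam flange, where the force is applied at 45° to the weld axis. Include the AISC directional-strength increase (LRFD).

t_e = 0.707 × 0.625 = 0.4419 in; A_we = 0.4419 × 14 = 6.186 in².
Directional factor: 1.0 + 0.5 sin^1.5(45°) = 1.297.
F_nw = 0.6 × 100 × 1.297 = 77.84 ksi.
φR_n = 0.75 × 77.84 × 6.186 = 361.1 kip.

φR_n ≈ 361 kip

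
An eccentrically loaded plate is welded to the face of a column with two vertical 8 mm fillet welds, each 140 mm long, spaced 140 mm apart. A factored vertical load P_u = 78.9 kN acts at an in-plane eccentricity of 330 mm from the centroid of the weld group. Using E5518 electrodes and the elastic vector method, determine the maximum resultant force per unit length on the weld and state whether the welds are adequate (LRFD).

f_max ≈ 1620 N/mm; NOT adequate

E55XX → F_EXX = 550 MPa.
Total weld length L_w = 280 mm. Treat welds as unit-width lines.
Polar moment about centroid: J = 2[d³/12 + d(b/2)²] = 2[140³/12 + 140×70²] = 1829000 mm³.
Direct shear f_v = P/L_w = 78.9×10³ / 280 = 281.8 N/mm (vertical).
Torsion M = P·e = 78.9×10³ × 330 = 26037000 N·mm.
Critical point at (x, y) = (70, 70) from centroid. f_tx = M·y/J = 996.3 N/mm; f_ty = M·x/J = 996.3 N/mm.
Resultant f_max = √[f_tx² + (f_v + f_ty)²] = √[996.3² + (281.8 + 996.3)²] = 1621 N/mm.
Capacity per unit length: φr_n = 0.75 × 0.6 × 550 × (0.707 × 8) = 1400 N/mm.
1621 > 1400 → NOT adequate.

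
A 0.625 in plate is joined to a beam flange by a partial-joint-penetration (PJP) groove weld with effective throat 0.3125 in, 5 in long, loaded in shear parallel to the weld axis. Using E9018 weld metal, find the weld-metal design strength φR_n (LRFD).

φR_n ≈ 63.3 kip

E90XX → F_EXX = 90 ksi.
Effective throat (given) t_e = 0.3125 in.
A_we = 0.3125 × 5 = 1.562 in².
F_nw = 0.6 F_EXX = 54 ksi.
φR_n = 0.75 × 54 × 1.562 = 63.28 kip.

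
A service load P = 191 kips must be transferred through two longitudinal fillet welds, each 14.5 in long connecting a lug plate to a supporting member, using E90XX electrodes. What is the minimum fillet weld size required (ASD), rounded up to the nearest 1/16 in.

w = 3/8 in

E90XX → F_EXX = 90 ksi.
Total weld length L = 29 in.
Required throat t_e = P × Ω / (0.6 F_EXX × L) = 191 × 2.0 / (0.6 × 90 × 29) = 0.2439 in.
Required leg w = t_e / 0.707 = 0.345 in → use 3/8 in.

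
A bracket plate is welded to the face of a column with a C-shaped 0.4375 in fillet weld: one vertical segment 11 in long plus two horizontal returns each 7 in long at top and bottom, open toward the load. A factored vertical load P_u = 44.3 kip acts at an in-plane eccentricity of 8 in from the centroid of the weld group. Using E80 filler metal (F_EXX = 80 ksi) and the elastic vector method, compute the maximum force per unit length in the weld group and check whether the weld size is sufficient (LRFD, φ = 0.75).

Total weld length L_w = 25 in. Treat welds as unit-width lines.
Centroid: x̄ = 2×7×3.5 / 25 = 1.96 in from the vertical weld.
Polar moment about centroid: J = I_x + I_y = [11³/12 + 2×7×5.5²] + [11×1.96² + 2(7³/12 + 7×1.54²)] = 667 in³.
Direct shear f_v = P/L_w = 44.3 / 25 = 1.772 kip/in (vertical).
Torsion M = P·e = 44.3 × 8 = 354.4 kip·in.
Critical point at (x, y) = (5.04, 5.5) from centroid. f_tx = M·y/J = 2.922 kip/in; f_ty = M·x/J = 2.678 kip/in.
Resultant f_max = √[f_tx² + (f_v + f_ty)²] = √[2.922² + (1.772 + 2.678)²] = 5.323 kip/in.
Capacity per unit length: φr_n = 0.75 × 0.6 × 80 × (0.707 × 0.4375) = 11.14 kip/in.
5.323 ≤ 11.14 → adequate.

f_max ≈ 5.32 kip/in; adequate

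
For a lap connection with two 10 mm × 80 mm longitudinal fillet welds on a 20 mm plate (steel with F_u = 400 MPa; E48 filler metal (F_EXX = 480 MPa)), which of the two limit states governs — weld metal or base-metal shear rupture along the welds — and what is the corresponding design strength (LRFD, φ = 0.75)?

t_e = 0.707 × 10 = 7.07 mm; L = 160 mm.
Weld metal: φR_n = 0.75 × 0.6 × 480 × 7.07 × 160 × 10⁻³ = 244.3 kN.
Base metal (shear rupture): φR_n = 0.75 × 0.6 × 400 × 20 × 160 × 10⁻³ = 576 kN.
Governing: weld metal.

φR_n ≈ 244 kN (weld metal governs)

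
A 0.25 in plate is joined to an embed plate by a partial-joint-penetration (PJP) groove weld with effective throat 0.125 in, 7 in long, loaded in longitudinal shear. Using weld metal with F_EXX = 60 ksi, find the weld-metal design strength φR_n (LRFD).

Effective throat (given) t_e = 0.125 in.
A_we = 0.125 × 7 = 0.875 in².
F_nw = 0.6 F_EXX = 36 ksi.
φR_n = 0.75 × 36 × 0.875 = 23.62 kips.

φR_n ≈ 23.6 kips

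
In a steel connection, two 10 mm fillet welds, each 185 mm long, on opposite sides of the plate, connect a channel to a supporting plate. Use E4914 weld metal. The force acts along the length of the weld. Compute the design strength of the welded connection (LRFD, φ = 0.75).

φR_n ≈ 577 kN

E49XX → F_EXX = 490 MPa.
Effective throat t_e = 0.707 × 10 = 7.07 mm.
Total length L = 370 mm; A_we = 7.07 × 370 = 2616 mm².
F_nw = 0.6 F_EXX = 0.6 × 490 = 294 MPa.
φR_n = 0.75 × 294 × 2616 × 10⁻³ = 576.8 kN.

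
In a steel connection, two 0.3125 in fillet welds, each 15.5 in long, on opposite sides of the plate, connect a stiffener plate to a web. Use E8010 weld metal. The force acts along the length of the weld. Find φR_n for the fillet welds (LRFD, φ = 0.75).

E80XX → F_EXX = 80 ksi.
Effective throat t_e = 0.707 × 0.3125 = 0.2209 in.
Total length L = 31 in; A_we = 0.2209 × 31 = 6.849 in².
F_nw = 0.6 F_EXX = 0.6 × 80 = 48 ksi.
φR_n = 0.75 × 48 × 6.849 = 246.6 kip.

φR_n ≈ 247 kip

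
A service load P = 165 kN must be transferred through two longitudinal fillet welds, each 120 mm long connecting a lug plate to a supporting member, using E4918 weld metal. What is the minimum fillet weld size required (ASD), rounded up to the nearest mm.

E49XX → F_EXX = 490 MPa.
Total weld length L = 240 mm.
Required throat t_e = P × Ω / (0.6 F_EXX × L) = 165 × 2.0 / (0.6 × 490 × 240 × 10⁻³) = 4.677 mm.
Required leg w = t_e / 0.707 = 6.615 mm → use 7 mm.

w = 7 mm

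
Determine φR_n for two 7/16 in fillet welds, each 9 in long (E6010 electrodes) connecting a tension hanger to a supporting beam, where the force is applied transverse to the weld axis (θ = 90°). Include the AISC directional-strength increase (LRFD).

φR_n ≈ 225 kip

E60XX → F_EXX = 60 ksi.
t_e = 0.707 × 0.4375 = 0.3093 in; A_we = 0.3093 × 18 = 5.568 in².
Directional factor: 1.0 + 0.5 sin^1.5(90°) = 1.5.
F_nw = 0.6 × 60 × 1.5 = 54 ksi.
φR_n = 0.75 × 54 × 5.568 = 225.5 kip.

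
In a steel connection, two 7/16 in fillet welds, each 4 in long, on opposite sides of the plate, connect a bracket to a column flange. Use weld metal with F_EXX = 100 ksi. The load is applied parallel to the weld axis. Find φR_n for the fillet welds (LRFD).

Effective throat t_e = 0.707 × 0.4375 = 0.3093 in.
Total length L = 8 in; A_we = 0.3093 × 8 = 2.474 in².
F_nw = 0.6 F_EXX = 0.6 × 100 = 60 ksi.
φR_n = 0.75 × 60 × 2.474 = 111.4 kip.

φR_n ≈ 111 kip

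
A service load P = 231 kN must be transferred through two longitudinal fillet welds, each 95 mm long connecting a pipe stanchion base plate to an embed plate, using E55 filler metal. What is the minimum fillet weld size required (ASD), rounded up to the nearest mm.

w = 11 mm

E55XX → F_EXX = 550 MPa.
Total weld length L = 190 mm.
Required throat t_e = P × Ω / (0.6 F_EXX × L) = 231 × 2.0 / (0.6 × 550 × 190 × 10⁻³) = 7.368 mm.
Required leg w = t_e / 0.707 = 10.42 mm → use 11 mm.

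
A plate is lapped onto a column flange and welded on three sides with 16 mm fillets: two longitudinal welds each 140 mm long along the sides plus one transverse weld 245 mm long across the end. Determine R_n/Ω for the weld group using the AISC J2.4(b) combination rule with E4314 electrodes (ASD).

E43XX → F_EXX = 430 MPa.
t_e = 0.707 × 16 = 11.31 mm.
R_nwl = 0.6 × 430 × 11.31 × 280 × 10⁻³ = 817.2 kN (longitudinal, 2 welds).
R_nwt = 0.6 × 430 × 11.31 × 245 × 10⁻³ = 715 kN (transverse, base value).
(i) R_nwl + R_nwt = 1532 kN; (ii) 0.85 R_nwl + 1.5 R_nwt = 1767 kN.
R_n = max = 1767 kN [governs: (ii)]; R_n/Ω = 883.6 kN.

R_n/Ω ≈ 884 kN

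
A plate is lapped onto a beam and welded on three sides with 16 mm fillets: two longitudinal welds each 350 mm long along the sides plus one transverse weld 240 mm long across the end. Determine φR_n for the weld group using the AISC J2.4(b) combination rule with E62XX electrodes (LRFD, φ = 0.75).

E62XX → F_EXX = 620 MPa.
t_e = 0.707 × 16 = 11.31 mm.
R_nwl = 0.6 × 620 × 11.31 × 700 × 10⁻³ = 2946 kN (longitudinal, 2 welds).
R_nwt = 0.6 × 620 × 11.31 × 240 × 10⁻³ = 1010 kN (transverse, base value).
(i) R_nwl + R_nwt = 3956 kN; (ii) 0.85 R_nwl + 1.5 R_nwt = 4019 kN.
R_n = max = 4019 kN [governs: (ii)]; φR_n = 3014 kN.

φR_n ≈ 3010 kN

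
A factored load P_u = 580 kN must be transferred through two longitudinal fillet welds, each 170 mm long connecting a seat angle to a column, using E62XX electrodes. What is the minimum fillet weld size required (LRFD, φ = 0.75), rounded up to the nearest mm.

w = 9 mm

E62XX → F_EXX = 620 MPa.
Total weld length L = 340 mm.
Required throat t_e = P_u / (φ × 0.6 F_EXX × L) = 580 / (0.75 × 0.6 × 620 × 340 × 10⁻³) = 6.114 mm.
Required leg w = t_e / 0.707 = 8.648 mm → use 9 mm.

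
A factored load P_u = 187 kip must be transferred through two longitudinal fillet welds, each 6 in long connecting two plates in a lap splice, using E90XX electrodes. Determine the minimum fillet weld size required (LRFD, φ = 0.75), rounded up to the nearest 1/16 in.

E90XX → F_EXX = 90 ksi.
Total weld length L = 12 in.
Required throat t_e = P_u / (φ × 0.6 F_EXX × L) = 187 / (0.75 × 0.6 × 90 × 12) = 0.3848 in.
Required leg w = t_e / 0.707 = 0.5442 in → use 9/16 in.

w = 9/16 in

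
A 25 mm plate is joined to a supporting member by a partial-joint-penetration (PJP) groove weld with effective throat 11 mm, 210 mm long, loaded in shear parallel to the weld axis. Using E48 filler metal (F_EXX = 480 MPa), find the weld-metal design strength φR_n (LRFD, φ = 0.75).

φR_n ≈ 499 kN

Effective throat (given) t_e = 11 mm.
A_we = 11 × 210 = 2310 mm².
F_nw = 0.6 F_EXX = 288 MPa.
φR_n = 0.75 × 288 × 2310 × 10⁻³ = 499 kN.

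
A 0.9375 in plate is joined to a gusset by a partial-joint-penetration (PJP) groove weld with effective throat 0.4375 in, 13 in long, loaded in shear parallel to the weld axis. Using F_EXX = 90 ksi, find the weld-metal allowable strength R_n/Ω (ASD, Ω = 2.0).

Effective throat (given) t_e = 0.4375 in.
A_we = 0.4375 × 13 = 5.688 in².
F_nw = 0.6 F_EXX = 54 ksi.
R_n/Ω = (54 × 5.688) / 2.0 = 153.6 kip.

R_n/Ω ≈ 154 kip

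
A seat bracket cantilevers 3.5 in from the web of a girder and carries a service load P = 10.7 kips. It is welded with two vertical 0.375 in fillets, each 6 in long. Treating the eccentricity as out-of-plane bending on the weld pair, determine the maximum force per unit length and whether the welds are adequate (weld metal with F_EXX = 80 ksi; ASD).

L_w = 2 × 6 = 12 in; section modulus (unit throat) S = 2 × L²/6 = 12 in².
Direct shear f_v = P/L_w = 10.7/12 = 0.8917 kip/in.
Moment M = P × e = 10.7 × 3.5 = 37.45 kip·in; bending f_b = M/S = 3.121 kip/in.
f_max = √(f_v² + f_b²) = √(0.8917² + 3.121²) = 3.246 kip/in.
r_n/Ω = (1/2.0) × 0.6 × 80 × (0.707 × 0.375) = 6.363 kip/in → adequate.

f_max ≈ 3.25 kip/in; adequate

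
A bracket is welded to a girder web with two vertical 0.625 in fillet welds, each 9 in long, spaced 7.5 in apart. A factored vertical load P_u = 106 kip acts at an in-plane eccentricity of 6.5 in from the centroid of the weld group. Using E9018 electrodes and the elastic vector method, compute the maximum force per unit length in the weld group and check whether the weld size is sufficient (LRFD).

E90XX → F_EXX = 90 ksi.
Total weld length L_w = 18 in. Treat welds as unit-width lines.
Polar moment about centroid: J = 2[d³/12 + d(b/2)²] = 2[9³/12 + 9×3.75²] = 374.6 in³.
Direct shear f_v = P/L_w = 106 / 18 = 5.889 kip/in (vertical).
Torsion M = P·e = 106 × 6.5 = 689 kip·in.
Critical point at (x, y) = (3.75, 4.5) from centroid. f_tx = M·y/J = 8.276 kip/in; f_ty = M·x/J = 6.897 kip/in.
Resultant f_max = √[f_tx² + (f_v + f_ty)²] = √[8.276² + (5.889 + 6.897)²] = 15.23 kip/in.
Capacity per unit length: φr_n = 0.75 × 0.6 × 90 × (0.707 × 0.625) = 17.9 kip/in.
15.23 ≤ 17.9 → adequate.

f_max ≈ 15.2 kip/in; adequate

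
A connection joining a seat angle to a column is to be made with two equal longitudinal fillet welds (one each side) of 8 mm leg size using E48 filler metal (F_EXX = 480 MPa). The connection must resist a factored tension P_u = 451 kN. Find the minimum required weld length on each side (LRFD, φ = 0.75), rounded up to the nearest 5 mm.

L = 185 mm on each side

Throat t_e = 0.707 × 8 = 5.656 mm.
φr_n = 0.75 × 0.6 × 480 × 5.656 × 10⁻³ = 1.222 kN/mm.
L_req = P_u / φr_n = 451 / 1.222 = 369.2 mm total.
Per side: 369.2 / 2 = 184.6 mm.
Round up → use L = 185 mm on each side.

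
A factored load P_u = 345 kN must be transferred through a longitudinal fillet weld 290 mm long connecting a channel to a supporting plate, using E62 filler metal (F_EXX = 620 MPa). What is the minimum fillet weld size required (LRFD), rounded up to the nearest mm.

w = 7 mm

Total weld length L = 290 mm.
Required throat t_e = P_u / (φ × 0.6 F_EXX × L) = 345 / (0.75 × 0.6 × 620 × 290 × 10⁻³) = 4.264 mm.
Required leg w = t_e / 0.707 = 6.031 mm → use 7 mm.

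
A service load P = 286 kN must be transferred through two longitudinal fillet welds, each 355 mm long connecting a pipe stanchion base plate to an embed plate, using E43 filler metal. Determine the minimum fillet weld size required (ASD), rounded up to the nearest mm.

w = 5 mm

E43XX → F_EXX = 430 MPa.
Total weld length L = 710 mm.
Required throat t_e = P × Ω / (0.6 F_EXX × L) = 286 × 2.0 / (0.6 × 430 × 710 × 10⁻³) = 3.123 mm.
Required leg w = t_e / 0.707 = 4.417 mm → use 5 mm.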